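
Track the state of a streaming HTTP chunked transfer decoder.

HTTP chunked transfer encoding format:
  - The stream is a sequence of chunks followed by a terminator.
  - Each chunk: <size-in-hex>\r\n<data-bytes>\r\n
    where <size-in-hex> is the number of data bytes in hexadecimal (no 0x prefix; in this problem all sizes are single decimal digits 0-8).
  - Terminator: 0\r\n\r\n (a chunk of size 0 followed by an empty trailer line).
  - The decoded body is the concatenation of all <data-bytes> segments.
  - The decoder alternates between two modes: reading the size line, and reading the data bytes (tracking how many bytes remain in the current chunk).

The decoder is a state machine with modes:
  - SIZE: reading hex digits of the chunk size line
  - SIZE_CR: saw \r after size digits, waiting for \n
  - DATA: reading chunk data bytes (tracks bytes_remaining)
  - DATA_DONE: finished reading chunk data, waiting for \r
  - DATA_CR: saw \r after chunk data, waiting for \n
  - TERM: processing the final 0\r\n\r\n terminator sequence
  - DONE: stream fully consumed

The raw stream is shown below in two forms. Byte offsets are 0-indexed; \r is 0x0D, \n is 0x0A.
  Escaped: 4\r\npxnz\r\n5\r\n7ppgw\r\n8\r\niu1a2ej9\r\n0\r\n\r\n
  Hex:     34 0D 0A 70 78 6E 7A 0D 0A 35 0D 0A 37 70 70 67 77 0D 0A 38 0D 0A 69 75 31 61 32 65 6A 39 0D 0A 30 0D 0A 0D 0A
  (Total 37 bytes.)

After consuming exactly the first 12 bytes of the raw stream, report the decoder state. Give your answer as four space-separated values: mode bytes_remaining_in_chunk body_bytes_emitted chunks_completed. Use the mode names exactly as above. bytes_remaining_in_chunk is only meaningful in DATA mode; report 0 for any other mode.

Answer: DATA 5 4 1

Derivation:
Byte 0 = '4': mode=SIZE remaining=0 emitted=0 chunks_done=0
Byte 1 = 0x0D: mode=SIZE_CR remaining=0 emitted=0 chunks_done=0
Byte 2 = 0x0A: mode=DATA remaining=4 emitted=0 chunks_done=0
Byte 3 = 'p': mode=DATA remaining=3 emitted=1 chunks_done=0
Byte 4 = 'x': mode=DATA remaining=2 emitted=2 chunks_done=0
Byte 5 = 'n': mode=DATA remaining=1 emitted=3 chunks_done=0
Byte 6 = 'z': mode=DATA_DONE remaining=0 emitted=4 chunks_done=0
Byte 7 = 0x0D: mode=DATA_CR remaining=0 emitted=4 chunks_done=0
Byte 8 = 0x0A: mode=SIZE remaining=0 emitted=4 chunks_done=1
Byte 9 = '5': mode=SIZE remaining=0 emitted=4 chunks_done=1
Byte 10 = 0x0D: mode=SIZE_CR remaining=0 emitted=4 chunks_done=1
Byte 11 = 0x0A: mode=DATA remaining=5 emitted=4 chunks_done=1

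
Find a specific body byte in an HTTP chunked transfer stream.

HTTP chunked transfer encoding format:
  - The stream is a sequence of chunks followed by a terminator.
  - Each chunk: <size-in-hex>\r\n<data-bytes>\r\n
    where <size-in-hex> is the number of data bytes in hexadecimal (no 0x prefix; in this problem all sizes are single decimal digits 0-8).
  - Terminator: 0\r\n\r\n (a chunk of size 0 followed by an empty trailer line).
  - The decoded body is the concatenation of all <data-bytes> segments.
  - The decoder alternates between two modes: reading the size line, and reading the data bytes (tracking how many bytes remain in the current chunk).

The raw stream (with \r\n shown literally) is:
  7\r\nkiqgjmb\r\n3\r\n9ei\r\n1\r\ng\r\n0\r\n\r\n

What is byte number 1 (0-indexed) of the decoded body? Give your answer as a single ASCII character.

Chunk 1: stream[0..1]='7' size=0x7=7, data at stream[3..10]='kiqgjmb' -> body[0..7], body so far='kiqgjmb'
Chunk 2: stream[12..13]='3' size=0x3=3, data at stream[15..18]='9ei' -> body[7..10], body so far='kiqgjmb9ei'
Chunk 3: stream[20..21]='1' size=0x1=1, data at stream[23..24]='g' -> body[10..11], body so far='kiqgjmb9eig'
Chunk 4: stream[26..27]='0' size=0 (terminator). Final body='kiqgjmb9eig' (11 bytes)
Body byte 1 = 'i'

Answer: i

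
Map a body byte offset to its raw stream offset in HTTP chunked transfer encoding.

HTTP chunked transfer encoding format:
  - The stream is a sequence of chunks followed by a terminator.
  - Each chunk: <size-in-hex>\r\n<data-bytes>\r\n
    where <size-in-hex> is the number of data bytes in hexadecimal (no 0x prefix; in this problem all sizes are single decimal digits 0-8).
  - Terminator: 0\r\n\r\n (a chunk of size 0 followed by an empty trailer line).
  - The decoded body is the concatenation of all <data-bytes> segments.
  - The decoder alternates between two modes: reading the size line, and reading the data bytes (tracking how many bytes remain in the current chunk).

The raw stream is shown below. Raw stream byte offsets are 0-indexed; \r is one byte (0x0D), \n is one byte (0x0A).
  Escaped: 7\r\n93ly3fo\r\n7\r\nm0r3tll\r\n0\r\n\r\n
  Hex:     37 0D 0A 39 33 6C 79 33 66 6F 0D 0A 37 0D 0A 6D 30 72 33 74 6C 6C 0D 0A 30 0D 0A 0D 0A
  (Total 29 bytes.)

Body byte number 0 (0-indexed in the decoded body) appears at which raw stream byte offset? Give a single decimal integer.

Answer: 3

Derivation:
Chunk 1: stream[0..1]='7' size=0x7=7, data at stream[3..10]='93ly3fo' -> body[0..7], body so far='93ly3fo'
Chunk 2: stream[12..13]='7' size=0x7=7, data at stream[15..22]='m0r3tll' -> body[7..14], body so far='93ly3fom0r3tll'
Chunk 3: stream[24..25]='0' size=0 (terminator). Final body='93ly3fom0r3tll' (14 bytes)
Body byte 0 at stream offset 3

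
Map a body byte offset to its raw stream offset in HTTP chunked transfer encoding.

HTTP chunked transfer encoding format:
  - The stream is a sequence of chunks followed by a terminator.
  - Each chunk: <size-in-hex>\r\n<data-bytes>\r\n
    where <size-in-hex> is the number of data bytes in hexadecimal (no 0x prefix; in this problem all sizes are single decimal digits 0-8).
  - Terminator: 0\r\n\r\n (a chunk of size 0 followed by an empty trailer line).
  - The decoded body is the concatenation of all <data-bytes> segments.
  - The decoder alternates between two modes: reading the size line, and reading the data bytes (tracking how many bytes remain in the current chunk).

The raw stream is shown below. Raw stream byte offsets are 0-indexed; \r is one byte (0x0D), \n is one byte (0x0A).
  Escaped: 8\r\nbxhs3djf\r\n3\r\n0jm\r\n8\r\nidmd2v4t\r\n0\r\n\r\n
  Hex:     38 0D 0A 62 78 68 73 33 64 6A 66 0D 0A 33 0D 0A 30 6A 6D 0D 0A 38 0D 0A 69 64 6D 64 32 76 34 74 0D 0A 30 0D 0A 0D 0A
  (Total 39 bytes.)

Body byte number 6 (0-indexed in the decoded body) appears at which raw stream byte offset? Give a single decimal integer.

Answer: 9

Derivation:
Chunk 1: stream[0..1]='8' size=0x8=8, data at stream[3..11]='bxhs3djf' -> body[0..8], body so far='bxhs3djf'
Chunk 2: stream[13..14]='3' size=0x3=3, data at stream[16..19]='0jm' -> body[8..11], body so far='bxhs3djf0jm'
Chunk 3: stream[21..22]='8' size=0x8=8, data at stream[24..32]='idmd2v4t' -> body[11..19], body so far='bxhs3djf0jmidmd2v4t'
Chunk 4: stream[34..35]='0' size=0 (terminator). Final body='bxhs3djf0jmidmd2v4t' (19 bytes)
Body byte 6 at stream offset 9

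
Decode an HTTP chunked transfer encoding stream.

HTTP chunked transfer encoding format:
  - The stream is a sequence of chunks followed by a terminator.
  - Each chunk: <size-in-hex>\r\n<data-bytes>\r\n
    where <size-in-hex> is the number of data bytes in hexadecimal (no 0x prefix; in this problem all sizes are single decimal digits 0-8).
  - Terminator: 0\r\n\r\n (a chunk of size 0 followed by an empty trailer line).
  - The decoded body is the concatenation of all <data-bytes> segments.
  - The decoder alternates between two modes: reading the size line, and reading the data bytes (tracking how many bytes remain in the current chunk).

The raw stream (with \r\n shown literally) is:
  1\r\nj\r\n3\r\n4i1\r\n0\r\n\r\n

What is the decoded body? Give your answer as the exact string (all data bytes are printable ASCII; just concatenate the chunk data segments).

Answer: j4i1

Derivation:
Chunk 1: stream[0..1]='1' size=0x1=1, data at stream[3..4]='j' -> body[0..1], body so far='j'
Chunk 2: stream[6..7]='3' size=0x3=3, data at stream[9..12]='4i1' -> body[1..4], body so far='j4i1'
Chunk 3: stream[14..15]='0' size=0 (terminator). Final body='j4i1' (4 bytes)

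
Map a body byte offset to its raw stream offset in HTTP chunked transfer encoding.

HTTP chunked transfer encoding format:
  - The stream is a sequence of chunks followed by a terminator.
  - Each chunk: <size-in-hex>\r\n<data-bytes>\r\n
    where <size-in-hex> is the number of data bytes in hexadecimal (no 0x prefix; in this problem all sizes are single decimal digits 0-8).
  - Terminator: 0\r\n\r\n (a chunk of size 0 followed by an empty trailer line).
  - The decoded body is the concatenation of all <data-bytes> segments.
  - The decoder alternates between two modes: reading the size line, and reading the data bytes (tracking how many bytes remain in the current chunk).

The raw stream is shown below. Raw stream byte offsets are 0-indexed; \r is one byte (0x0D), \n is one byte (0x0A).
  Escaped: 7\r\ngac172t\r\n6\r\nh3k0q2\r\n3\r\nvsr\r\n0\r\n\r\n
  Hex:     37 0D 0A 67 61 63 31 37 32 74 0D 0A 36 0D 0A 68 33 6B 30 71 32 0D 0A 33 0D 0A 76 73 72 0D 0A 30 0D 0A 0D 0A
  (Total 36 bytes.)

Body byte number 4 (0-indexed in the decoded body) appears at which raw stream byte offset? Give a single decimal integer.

Chunk 1: stream[0..1]='7' size=0x7=7, data at stream[3..10]='gac172t' -> body[0..7], body so far='gac172t'
Chunk 2: stream[12..13]='6' size=0x6=6, data at stream[15..21]='h3k0q2' -> body[7..13], body so far='gac172th3k0q2'
Chunk 3: stream[23..24]='3' size=0x3=3, data at stream[26..29]='vsr' -> body[13..16], body so far='gac172th3k0q2vsr'
Chunk 4: stream[31..32]='0' size=0 (terminator). Final body='gac172th3k0q2vsr' (16 bytes)
Body byte 4 at stream offset 7

Answer: 7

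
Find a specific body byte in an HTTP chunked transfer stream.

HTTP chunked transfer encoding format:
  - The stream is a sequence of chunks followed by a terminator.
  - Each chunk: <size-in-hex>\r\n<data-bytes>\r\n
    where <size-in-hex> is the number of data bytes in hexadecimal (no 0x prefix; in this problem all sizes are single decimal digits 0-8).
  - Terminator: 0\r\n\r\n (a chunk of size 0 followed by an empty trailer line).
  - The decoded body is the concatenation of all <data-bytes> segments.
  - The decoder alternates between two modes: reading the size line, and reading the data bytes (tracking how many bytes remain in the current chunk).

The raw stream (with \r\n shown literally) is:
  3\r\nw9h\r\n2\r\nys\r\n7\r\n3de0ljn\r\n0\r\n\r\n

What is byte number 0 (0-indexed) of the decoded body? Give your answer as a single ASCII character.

Chunk 1: stream[0..1]='3' size=0x3=3, data at stream[3..6]='w9h' -> body[0..3], body so far='w9h'
Chunk 2: stream[8..9]='2' size=0x2=2, data at stream[11..13]='ys' -> body[3..5], body so far='w9hys'
Chunk 3: stream[15..16]='7' size=0x7=7, data at stream[18..25]='3de0ljn' -> body[5..12], body so far='w9hys3de0ljn'
Chunk 4: stream[27..28]='0' size=0 (terminator). Final body='w9hys3de0ljn' (12 bytes)
Body byte 0 = 'w'

Answer: w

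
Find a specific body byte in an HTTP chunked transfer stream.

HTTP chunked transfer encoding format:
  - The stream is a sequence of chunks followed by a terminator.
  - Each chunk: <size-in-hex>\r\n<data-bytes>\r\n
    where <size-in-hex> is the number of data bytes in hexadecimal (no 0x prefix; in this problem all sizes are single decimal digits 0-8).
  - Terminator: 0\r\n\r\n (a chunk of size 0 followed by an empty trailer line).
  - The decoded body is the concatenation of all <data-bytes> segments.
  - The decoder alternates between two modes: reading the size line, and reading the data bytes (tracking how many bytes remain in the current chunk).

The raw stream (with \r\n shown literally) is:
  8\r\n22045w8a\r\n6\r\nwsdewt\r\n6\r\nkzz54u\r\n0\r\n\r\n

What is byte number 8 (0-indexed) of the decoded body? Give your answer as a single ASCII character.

Answer: w

Derivation:
Chunk 1: stream[0..1]='8' size=0x8=8, data at stream[3..11]='22045w8a' -> body[0..8], body so far='22045w8a'
Chunk 2: stream[13..14]='6' size=0x6=6, data at stream[16..22]='wsdewt' -> body[8..14], body so far='22045w8awsdewt'
Chunk 3: stream[24..25]='6' size=0x6=6, data at stream[27..33]='kzz54u' -> body[14..20], body so far='22045w8awsdewtkzz54u'
Chunk 4: stream[35..36]='0' size=0 (terminator). Final body='22045w8awsdewtkzz54u' (20 bytes)
Body byte 8 = 'w'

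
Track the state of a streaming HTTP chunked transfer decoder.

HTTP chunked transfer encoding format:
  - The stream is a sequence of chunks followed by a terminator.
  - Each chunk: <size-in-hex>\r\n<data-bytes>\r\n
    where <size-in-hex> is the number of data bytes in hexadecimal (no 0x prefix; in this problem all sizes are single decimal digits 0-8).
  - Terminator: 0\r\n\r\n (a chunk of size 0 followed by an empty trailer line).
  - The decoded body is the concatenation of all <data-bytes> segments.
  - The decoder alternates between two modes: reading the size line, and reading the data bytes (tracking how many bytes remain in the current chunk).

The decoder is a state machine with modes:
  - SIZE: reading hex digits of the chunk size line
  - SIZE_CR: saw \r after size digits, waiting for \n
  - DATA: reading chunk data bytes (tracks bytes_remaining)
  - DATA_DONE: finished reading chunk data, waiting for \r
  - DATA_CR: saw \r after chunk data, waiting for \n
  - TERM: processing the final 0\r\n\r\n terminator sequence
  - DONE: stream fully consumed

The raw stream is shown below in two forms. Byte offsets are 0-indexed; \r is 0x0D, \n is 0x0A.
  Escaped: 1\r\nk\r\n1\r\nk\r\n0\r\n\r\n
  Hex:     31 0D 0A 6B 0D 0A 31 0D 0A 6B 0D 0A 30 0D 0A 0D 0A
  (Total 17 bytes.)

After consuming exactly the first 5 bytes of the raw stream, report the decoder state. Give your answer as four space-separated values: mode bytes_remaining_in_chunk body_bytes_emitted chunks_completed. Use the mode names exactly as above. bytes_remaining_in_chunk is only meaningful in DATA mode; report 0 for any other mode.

Answer: DATA_CR 0 1 0

Derivation:
Byte 0 = '1': mode=SIZE remaining=0 emitted=0 chunks_done=0
Byte 1 = 0x0D: mode=SIZE_CR remaining=0 emitted=0 chunks_done=0
Byte 2 = 0x0A: mode=DATA remaining=1 emitted=0 chunks_done=0
Byte 3 = 'k': mode=DATA_DONE remaining=0 emitted=1 chunks_done=0
Byte 4 = 0x0D: mode=DATA_CR remaining=0 emitted=1 chunks_done=0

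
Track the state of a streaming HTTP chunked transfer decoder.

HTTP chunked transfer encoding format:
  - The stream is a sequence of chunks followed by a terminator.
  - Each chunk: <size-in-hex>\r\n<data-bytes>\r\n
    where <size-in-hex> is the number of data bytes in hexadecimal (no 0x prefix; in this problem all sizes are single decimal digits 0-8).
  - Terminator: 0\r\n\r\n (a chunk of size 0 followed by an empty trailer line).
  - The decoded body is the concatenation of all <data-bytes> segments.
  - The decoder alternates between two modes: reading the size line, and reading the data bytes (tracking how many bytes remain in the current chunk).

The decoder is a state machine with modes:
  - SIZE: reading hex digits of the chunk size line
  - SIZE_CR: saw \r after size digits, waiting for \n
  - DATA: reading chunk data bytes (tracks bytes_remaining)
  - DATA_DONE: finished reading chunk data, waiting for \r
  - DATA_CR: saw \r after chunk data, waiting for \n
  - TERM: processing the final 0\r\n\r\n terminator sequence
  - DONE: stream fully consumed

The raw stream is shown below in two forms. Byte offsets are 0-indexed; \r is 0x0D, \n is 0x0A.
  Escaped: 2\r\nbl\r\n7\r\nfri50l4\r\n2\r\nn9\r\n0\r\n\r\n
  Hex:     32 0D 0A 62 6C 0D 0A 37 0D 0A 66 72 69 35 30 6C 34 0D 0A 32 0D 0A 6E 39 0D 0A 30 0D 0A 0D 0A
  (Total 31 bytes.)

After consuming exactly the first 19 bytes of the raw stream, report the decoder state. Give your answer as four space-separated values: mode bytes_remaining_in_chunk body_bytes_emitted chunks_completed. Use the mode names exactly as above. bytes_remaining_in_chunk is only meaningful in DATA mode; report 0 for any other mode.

Answer: SIZE 0 9 2

Derivation:
Byte 0 = '2': mode=SIZE remaining=0 emitted=0 chunks_done=0
Byte 1 = 0x0D: mode=SIZE_CR remaining=0 emitted=0 chunks_done=0
Byte 2 = 0x0A: mode=DATA remaining=2 emitted=0 chunks_done=0
Byte 3 = 'b': mode=DATA remaining=1 emitted=1 chunks_done=0
Byte 4 = 'l': mode=DATA_DONE remaining=0 emitted=2 chunks_done=0
Byte 5 = 0x0D: mode=DATA_CR remaining=0 emitted=2 chunks_done=0
Byte 6 = 0x0A: mode=SIZE remaining=0 emitted=2 chunks_done=1
Byte 7 = '7': mode=SIZE remaining=0 emitted=2 chunks_done=1
Byte 8 = 0x0D: mode=SIZE_CR remaining=0 emitted=2 chunks_done=1
Byte 9 = 0x0A: mode=DATA remaining=7 emitted=2 chunks_done=1
Byte 10 = 'f': mode=DATA remaining=6 emitted=3 chunks_done=1
Byte 11 = 'r': mode=DATA remaining=5 emitted=4 chunks_done=1
Byte 12 = 'i': mode=DATA remaining=4 emitted=5 chunks_done=1
Byte 13 = '5': mode=DATA remaining=3 emitted=6 chunks_done=1
Byte 14 = '0': mode=DATA remaining=2 emitted=7 chunks_done=1
Byte 15 = 'l': mode=DATA remaining=1 emitted=8 chunks_done=1
Byte 16 = '4': mode=DATA_DONE remaining=0 emitted=9 chunks_done=1
Byte 17 = 0x0D: mode=DATA_CR remaining=0 emitted=9 chunks_done=1
Byte 18 = 0x0A: mode=SIZE remaining=0 emitted=9 chunks_done=2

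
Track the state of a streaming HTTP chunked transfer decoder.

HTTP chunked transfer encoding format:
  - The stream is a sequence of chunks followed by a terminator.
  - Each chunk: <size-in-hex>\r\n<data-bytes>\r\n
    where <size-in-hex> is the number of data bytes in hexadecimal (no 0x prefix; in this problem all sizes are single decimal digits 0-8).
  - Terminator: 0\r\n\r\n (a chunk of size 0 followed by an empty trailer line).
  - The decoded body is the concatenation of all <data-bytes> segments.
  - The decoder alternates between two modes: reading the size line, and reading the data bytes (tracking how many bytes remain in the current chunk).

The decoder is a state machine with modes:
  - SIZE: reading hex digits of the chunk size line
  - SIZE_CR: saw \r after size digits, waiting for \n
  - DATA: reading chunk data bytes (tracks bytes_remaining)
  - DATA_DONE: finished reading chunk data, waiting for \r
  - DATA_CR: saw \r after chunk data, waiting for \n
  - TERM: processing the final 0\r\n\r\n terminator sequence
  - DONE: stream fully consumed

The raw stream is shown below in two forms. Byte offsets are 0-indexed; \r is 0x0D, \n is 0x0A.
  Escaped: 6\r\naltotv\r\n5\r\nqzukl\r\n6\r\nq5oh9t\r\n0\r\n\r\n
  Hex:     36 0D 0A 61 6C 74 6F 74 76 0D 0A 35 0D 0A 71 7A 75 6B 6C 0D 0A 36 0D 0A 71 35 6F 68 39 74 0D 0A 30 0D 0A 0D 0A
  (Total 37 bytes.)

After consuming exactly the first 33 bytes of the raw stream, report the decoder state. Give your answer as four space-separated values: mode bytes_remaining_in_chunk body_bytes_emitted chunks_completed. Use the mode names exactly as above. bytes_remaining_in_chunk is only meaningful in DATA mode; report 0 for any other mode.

Byte 0 = '6': mode=SIZE remaining=0 emitted=0 chunks_done=0
Byte 1 = 0x0D: mode=SIZE_CR remaining=0 emitted=0 chunks_done=0
Byte 2 = 0x0A: mode=DATA remaining=6 emitted=0 chunks_done=0
Byte 3 = 'a': mode=DATA remaining=5 emitted=1 chunks_done=0
Byte 4 = 'l': mode=DATA remaining=4 emitted=2 chunks_done=0
Byte 5 = 't': mode=DATA remaining=3 emitted=3 chunks_done=0
Byte 6 = 'o': mode=DATA remaining=2 emitted=4 chunks_done=0
Byte 7 = 't': mode=DATA remaining=1 emitted=5 chunks_done=0
Byte 8 = 'v': mode=DATA_DONE remaining=0 emitted=6 chunks_done=0
Byte 9 = 0x0D: mode=DATA_CR remaining=0 emitted=6 chunks_done=0
Byte 10 = 0x0A: mode=SIZE remaining=0 emitted=6 chunks_done=1
Byte 11 = '5': mode=SIZE remaining=0 emitted=6 chunks_done=1
Byte 12 = 0x0D: mode=SIZE_CR remaining=0 emitted=6 chunks_done=1
Byte 13 = 0x0A: mode=DATA remaining=5 emitted=6 chunks_done=1
Byte 14 = 'q': mode=DATA remaining=4 emitted=7 chunks_done=1
Byte 15 = 'z': mode=DATA remaining=3 emitted=8 chunks_done=1
Byte 16 = 'u': mode=DATA remaining=2 emitted=9 chunks_done=1
Byte 17 = 'k': mode=DATA remaining=1 emitted=10 chunks_done=1
Byte 18 = 'l': mode=DATA_DONE remaining=0 emitted=11 chunks_done=1
Byte 19 = 0x0D: mode=DATA_CR remaining=0 emitted=11 chunks_done=1
Byte 20 = 0x0A: mode=SIZE remaining=0 emitted=11 chunks_done=2
Byte 21 = '6': mode=SIZE remaining=0 emitted=11 chunks_done=2
Byte 22 = 0x0D: mode=SIZE_CR remaining=0 emitted=11 chunks_done=2
Byte 23 = 0x0A: mode=DATA remaining=6 emitted=11 chunks_done=2
Byte 24 = 'q': mode=DATA remaining=5 emitted=12 chunks_done=2
Byte 25 = '5': mode=DATA remaining=4 emitted=13 chunks_done=2
Byte 26 = 'o': mode=DATA remaining=3 emitted=14 chunks_done=2
Byte 27 = 'h': mode=DATA remaining=2 emitted=15 chunks_done=2
Byte 28 = '9': mode=DATA remaining=1 emitted=16 chunks_done=2
Byte 29 = 't': mode=DATA_DONE remaining=0 emitted=17 chunks_done=2
Byte 30 = 0x0D: mode=DATA_CR remaining=0 emitted=17 chunks_done=2
Byte 31 = 0x0A: mode=SIZE remaining=0 emitted=17 chunks_done=3
Byte 32 = '0': mode=SIZE remaining=0 emitted=17 chunks_done=3

Answer: SIZE 0 17 3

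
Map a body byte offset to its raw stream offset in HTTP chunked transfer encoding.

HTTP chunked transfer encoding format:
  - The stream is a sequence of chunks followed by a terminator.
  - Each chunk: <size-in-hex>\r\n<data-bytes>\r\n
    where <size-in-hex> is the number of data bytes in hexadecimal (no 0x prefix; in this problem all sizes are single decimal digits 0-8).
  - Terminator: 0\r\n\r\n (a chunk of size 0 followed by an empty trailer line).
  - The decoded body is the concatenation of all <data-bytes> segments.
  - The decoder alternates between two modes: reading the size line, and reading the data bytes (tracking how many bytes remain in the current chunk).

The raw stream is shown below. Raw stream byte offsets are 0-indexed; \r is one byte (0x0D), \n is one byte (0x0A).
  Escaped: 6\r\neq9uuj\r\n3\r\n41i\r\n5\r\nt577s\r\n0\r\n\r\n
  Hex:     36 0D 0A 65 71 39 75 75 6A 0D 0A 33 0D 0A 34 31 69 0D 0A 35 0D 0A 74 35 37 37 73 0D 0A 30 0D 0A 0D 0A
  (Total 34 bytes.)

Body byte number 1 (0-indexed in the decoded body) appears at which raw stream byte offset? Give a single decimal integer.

Answer: 4

Derivation:
Chunk 1: stream[0..1]='6' size=0x6=6, data at stream[3..9]='eq9uuj' -> body[0..6], body so far='eq9uuj'
Chunk 2: stream[11..12]='3' size=0x3=3, data at stream[14..17]='41i' -> body[6..9], body so far='eq9uuj41i'
Chunk 3: stream[19..20]='5' size=0x5=5, data at stream[22..27]='t577s' -> body[9..14], body so far='eq9uuj41it577s'
Chunk 4: stream[29..30]='0' size=0 (terminator). Final body='eq9uuj41it577s' (14 bytes)
Body byte 1 at stream offset 4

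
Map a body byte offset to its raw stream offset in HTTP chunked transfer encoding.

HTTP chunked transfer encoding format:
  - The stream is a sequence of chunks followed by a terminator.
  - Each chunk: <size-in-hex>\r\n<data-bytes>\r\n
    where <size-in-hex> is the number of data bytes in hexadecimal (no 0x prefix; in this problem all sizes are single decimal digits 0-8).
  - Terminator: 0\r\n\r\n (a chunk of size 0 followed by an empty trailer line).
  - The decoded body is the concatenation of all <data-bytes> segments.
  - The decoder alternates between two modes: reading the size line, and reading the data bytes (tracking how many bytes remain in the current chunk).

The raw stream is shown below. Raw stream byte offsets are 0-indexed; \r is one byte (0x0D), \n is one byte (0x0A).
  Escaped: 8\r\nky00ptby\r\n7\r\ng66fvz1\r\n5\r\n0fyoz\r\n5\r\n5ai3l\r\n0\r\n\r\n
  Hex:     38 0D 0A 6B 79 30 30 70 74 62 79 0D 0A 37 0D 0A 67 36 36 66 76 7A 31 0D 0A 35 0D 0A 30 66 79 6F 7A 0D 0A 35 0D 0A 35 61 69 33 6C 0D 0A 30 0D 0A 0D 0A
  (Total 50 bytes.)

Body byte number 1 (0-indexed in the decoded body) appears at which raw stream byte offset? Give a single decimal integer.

Answer: 4

Derivation:
Chunk 1: stream[0..1]='8' size=0x8=8, data at stream[3..11]='ky00ptby' -> body[0..8], body so far='ky00ptby'
Chunk 2: stream[13..14]='7' size=0x7=7, data at stream[16..23]='g66fvz1' -> body[8..15], body so far='ky00ptbyg66fvz1'
Chunk 3: stream[25..26]='5' size=0x5=5, data at stream[28..33]='0fyoz' -> body[15..20], body so far='ky00ptbyg66fvz10fyoz'
Chunk 4: stream[35..36]='5' size=0x5=5, data at stream[38..43]='5ai3l' -> body[20..25], body so far='ky00ptbyg66fvz10fyoz5ai3l'
Chunk 5: stream[45..46]='0' size=0 (terminator). Final body='ky00ptbyg66fvz10fyoz5ai3l' (25 bytes)
Body byte 1 at stream offset 4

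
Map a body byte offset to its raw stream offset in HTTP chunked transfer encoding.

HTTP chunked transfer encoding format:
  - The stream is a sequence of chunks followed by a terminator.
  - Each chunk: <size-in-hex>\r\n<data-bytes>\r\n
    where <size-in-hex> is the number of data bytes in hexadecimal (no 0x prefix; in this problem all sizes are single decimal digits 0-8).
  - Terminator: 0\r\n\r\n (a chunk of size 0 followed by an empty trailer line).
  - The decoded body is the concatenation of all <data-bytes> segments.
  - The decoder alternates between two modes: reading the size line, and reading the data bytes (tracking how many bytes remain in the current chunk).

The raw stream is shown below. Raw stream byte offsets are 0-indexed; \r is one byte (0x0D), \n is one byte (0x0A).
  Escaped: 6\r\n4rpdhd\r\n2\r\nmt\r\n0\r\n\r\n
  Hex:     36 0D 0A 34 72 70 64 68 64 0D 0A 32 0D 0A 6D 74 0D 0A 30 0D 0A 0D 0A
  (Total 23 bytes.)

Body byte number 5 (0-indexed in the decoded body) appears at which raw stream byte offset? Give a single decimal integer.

Answer: 8

Derivation:
Chunk 1: stream[0..1]='6' size=0x6=6, data at stream[3..9]='4rpdhd' -> body[0..6], body so far='4rpdhd'
Chunk 2: stream[11..12]='2' size=0x2=2, data at stream[14..16]='mt' -> body[6..8], body so far='4rpdhdmt'
Chunk 3: stream[18..19]='0' size=0 (terminator). Final body='4rpdhdmt' (8 bytes)
Body byte 5 at stream offset 8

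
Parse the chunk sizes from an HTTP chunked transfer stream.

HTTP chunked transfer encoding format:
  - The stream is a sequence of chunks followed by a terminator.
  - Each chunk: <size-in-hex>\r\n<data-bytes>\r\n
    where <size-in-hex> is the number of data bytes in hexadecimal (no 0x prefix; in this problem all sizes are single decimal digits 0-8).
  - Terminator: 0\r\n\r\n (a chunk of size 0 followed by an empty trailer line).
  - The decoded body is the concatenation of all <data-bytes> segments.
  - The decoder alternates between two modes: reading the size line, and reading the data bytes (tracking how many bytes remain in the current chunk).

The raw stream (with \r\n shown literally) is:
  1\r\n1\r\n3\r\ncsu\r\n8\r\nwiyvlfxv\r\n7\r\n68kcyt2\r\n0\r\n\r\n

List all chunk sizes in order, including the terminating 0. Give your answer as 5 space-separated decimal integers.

Chunk 1: stream[0..1]='1' size=0x1=1, data at stream[3..4]='1' -> body[0..1], body so far='1'
Chunk 2: stream[6..7]='3' size=0x3=3, data at stream[9..12]='csu' -> body[1..4], body so far='1csu'
Chunk 3: stream[14..15]='8' size=0x8=8, data at stream[17..25]='wiyvlfxv' -> body[4..12], body so far='1csuwiyvlfxv'
Chunk 4: stream[27..28]='7' size=0x7=7, data at stream[30..37]='68kcyt2' -> body[12..19], body so far='1csuwiyvlfxv68kcyt2'
Chunk 5: stream[39..40]='0' size=0 (terminator). Final body='1csuwiyvlfxv68kcyt2' (19 bytes)

Answer: 1 3 8 7 0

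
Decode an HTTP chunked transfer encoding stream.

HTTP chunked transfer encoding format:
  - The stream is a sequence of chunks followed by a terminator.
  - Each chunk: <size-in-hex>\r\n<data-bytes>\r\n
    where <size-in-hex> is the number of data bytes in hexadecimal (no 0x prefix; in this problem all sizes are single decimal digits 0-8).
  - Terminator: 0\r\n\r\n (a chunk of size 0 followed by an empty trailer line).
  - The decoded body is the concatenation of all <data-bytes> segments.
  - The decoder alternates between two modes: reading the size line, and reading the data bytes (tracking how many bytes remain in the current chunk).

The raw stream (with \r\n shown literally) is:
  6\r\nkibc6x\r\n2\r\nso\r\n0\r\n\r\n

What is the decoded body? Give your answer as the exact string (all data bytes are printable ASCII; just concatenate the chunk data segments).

Answer: kibc6xso

Derivation:
Chunk 1: stream[0..1]='6' size=0x6=6, data at stream[3..9]='kibc6x' -> body[0..6], body so far='kibc6x'
Chunk 2: stream[11..12]='2' size=0x2=2, data at stream[14..16]='so' -> body[6..8], body so far='kibc6xso'
Chunk 3: stream[18..19]='0' size=0 (terminator). Final body='kibc6xso' (8 bytes)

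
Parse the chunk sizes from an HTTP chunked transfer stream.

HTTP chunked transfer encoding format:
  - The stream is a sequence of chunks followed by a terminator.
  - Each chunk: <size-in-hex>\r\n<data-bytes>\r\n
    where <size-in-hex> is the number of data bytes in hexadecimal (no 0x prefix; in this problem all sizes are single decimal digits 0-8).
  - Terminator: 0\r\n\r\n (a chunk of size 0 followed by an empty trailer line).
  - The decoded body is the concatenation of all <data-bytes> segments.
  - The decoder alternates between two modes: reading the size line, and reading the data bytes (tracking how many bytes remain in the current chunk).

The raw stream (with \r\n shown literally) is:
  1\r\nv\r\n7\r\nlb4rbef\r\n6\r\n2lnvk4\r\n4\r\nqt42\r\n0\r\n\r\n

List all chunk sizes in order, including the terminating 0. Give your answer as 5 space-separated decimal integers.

Chunk 1: stream[0..1]='1' size=0x1=1, data at stream[3..4]='v' -> body[0..1], body so far='v'
Chunk 2: stream[6..7]='7' size=0x7=7, data at stream[9..16]='lb4rbef' -> body[1..8], body so far='vlb4rbef'
Chunk 3: stream[18..19]='6' size=0x6=6, data at stream[21..27]='2lnvk4' -> body[8..14], body so far='vlb4rbef2lnvk4'
Chunk 4: stream[29..30]='4' size=0x4=4, data at stream[32..36]='qt42' -> body[14..18], body so far='vlb4rbef2lnvk4qt42'
Chunk 5: stream[38..39]='0' size=0 (terminator). Final body='vlb4rbef2lnvk4qt42' (18 bytes)

Answer: 1 7 6 4 0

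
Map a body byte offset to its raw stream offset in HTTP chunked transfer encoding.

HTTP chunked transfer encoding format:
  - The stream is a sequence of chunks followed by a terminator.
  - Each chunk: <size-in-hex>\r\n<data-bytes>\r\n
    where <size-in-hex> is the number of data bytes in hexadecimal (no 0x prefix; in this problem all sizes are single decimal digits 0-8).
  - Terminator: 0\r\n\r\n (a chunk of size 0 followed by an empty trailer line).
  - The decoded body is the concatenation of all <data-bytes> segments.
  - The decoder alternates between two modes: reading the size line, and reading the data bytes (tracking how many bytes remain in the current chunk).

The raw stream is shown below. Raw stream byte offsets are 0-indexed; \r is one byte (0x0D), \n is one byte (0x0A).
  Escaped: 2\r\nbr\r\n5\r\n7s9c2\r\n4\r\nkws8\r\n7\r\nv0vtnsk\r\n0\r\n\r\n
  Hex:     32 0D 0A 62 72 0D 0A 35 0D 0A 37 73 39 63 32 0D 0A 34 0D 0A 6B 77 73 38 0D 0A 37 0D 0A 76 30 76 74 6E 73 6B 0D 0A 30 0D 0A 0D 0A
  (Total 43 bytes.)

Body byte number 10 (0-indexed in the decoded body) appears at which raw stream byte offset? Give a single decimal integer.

Chunk 1: stream[0..1]='2' size=0x2=2, data at stream[3..5]='br' -> body[0..2], body so far='br'
Chunk 2: stream[7..8]='5' size=0x5=5, data at stream[10..15]='7s9c2' -> body[2..7], body so far='br7s9c2'
Chunk 3: stream[17..18]='4' size=0x4=4, data at stream[20..24]='kws8' -> body[7..11], body so far='br7s9c2kws8'
Chunk 4: stream[26..27]='7' size=0x7=7, data at stream[29..36]='v0vtnsk' -> body[11..18], body so far='br7s9c2kws8v0vtnsk'
Chunk 5: stream[38..39]='0' size=0 (terminator). Final body='br7s9c2kws8v0vtnsk' (18 bytes)
Body byte 10 at stream offset 23

Answer: 23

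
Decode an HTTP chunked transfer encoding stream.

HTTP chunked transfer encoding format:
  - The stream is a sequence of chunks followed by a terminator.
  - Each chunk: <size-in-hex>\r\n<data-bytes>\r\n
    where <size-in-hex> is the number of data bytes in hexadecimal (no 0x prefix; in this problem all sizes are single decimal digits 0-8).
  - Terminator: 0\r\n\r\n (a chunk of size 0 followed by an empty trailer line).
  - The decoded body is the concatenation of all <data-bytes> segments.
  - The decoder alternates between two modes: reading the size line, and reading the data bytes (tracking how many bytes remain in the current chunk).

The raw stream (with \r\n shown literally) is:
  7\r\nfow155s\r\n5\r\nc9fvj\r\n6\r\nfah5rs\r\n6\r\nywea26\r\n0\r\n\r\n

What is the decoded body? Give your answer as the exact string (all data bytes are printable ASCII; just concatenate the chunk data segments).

Chunk 1: stream[0..1]='7' size=0x7=7, data at stream[3..10]='fow155s' -> body[0..7], body so far='fow155s'
Chunk 2: stream[12..13]='5' size=0x5=5, data at stream[15..20]='c9fvj' -> body[7..12], body so far='fow155sc9fvj'
Chunk 3: stream[22..23]='6' size=0x6=6, data at stream[25..31]='fah5rs' -> body[12..18], body so far='fow155sc9fvjfah5rs'
Chunk 4: stream[33..34]='6' size=0x6=6, data at stream[36..42]='ywea26' -> body[18..24], body so far='fow155sc9fvjfah5rsywea26'
Chunk 5: stream[44..45]='0' size=0 (terminator). Final body='fow155sc9fvjfah5rsywea26' (24 bytes)

Answer: fow155sc9fvjfah5rsywea26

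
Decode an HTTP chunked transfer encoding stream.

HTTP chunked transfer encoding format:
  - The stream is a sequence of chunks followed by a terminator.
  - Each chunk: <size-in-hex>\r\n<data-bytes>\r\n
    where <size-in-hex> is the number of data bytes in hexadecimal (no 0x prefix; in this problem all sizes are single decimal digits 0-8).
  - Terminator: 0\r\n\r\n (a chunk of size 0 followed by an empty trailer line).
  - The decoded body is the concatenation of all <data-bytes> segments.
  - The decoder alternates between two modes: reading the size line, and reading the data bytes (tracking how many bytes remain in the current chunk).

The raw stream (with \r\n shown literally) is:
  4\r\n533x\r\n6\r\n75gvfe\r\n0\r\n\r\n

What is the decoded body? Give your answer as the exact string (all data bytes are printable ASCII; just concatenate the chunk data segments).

Answer: 533x75gvfe

Derivation:
Chunk 1: stream[0..1]='4' size=0x4=4, data at stream[3..7]='533x' -> body[0..4], body so far='533x'
Chunk 2: stream[9..10]='6' size=0x6=6, data at stream[12..18]='75gvfe' -> body[4..10], body so far='533x75gvfe'
Chunk 3: stream[20..21]='0' size=0 (terminator). Final body='533x75gvfe' (10 bytes)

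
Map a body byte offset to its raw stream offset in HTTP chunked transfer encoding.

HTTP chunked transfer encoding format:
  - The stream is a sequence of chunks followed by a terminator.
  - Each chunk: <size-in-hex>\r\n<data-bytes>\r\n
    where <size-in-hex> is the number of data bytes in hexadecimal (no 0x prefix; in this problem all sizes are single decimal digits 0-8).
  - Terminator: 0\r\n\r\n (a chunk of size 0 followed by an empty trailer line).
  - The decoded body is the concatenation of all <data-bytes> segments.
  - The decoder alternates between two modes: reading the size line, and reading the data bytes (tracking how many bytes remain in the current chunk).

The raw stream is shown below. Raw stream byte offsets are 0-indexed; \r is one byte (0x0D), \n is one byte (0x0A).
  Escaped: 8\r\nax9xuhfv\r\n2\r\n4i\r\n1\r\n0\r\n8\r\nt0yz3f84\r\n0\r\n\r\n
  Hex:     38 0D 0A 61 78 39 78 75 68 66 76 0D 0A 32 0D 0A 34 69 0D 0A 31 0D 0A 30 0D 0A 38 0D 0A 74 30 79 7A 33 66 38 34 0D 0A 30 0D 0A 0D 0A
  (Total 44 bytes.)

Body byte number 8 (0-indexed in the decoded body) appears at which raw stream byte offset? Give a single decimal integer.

Answer: 16

Derivation:
Chunk 1: stream[0..1]='8' size=0x8=8, data at stream[3..11]='ax9xuhfv' -> body[0..8], body so far='ax9xuhfv'
Chunk 2: stream[13..14]='2' size=0x2=2, data at stream[16..18]='4i' -> body[8..10], body so far='ax9xuhfv4i'
Chunk 3: stream[20..21]='1' size=0x1=1, data at stream[23..24]='0' -> body[10..11], body so far='ax9xuhfv4i0'
Chunk 4: stream[26..27]='8' size=0x8=8, data at stream[29..37]='t0yz3f84' -> body[11..19], body so far='ax9xuhfv4i0t0yz3f84'
Chunk 5: stream[39..40]='0' size=0 (terminator). Final body='ax9xuhfv4i0t0yz3f84' (19 bytes)
Body byte 8 at stream offset 16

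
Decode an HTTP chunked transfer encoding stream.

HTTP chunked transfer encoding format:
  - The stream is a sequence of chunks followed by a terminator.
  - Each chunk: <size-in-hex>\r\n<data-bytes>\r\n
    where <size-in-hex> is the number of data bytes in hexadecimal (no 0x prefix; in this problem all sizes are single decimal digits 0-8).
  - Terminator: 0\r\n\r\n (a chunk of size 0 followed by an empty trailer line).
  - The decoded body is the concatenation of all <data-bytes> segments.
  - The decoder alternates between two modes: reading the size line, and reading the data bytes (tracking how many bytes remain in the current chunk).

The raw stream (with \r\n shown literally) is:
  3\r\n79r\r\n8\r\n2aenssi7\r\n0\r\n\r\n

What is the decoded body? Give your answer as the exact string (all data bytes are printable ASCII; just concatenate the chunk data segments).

Chunk 1: stream[0..1]='3' size=0x3=3, data at stream[3..6]='79r' -> body[0..3], body so far='79r'
Chunk 2: stream[8..9]='8' size=0x8=8, data at stream[11..19]='2aenssi7' -> body[3..11], body so far='79r2aenssi7'
Chunk 3: stream[21..22]='0' size=0 (terminator). Final body='79r2aenssi7' (11 bytes)

Answer: 79r2aenssi7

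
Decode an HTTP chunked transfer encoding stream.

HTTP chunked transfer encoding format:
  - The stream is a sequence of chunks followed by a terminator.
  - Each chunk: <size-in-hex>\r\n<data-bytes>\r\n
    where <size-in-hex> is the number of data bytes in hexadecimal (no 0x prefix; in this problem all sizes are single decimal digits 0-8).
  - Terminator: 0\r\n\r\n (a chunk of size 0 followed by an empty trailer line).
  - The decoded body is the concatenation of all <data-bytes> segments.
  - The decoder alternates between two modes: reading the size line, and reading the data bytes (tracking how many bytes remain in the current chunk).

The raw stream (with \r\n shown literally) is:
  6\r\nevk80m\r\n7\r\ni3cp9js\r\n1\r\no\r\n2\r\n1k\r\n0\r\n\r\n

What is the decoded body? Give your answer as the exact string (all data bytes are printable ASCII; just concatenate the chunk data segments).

Chunk 1: stream[0..1]='6' size=0x6=6, data at stream[3..9]='evk80m' -> body[0..6], body so far='evk80m'
Chunk 2: stream[11..12]='7' size=0x7=7, data at stream[14..21]='i3cp9js' -> body[6..13], body so far='evk80mi3cp9js'
Chunk 3: stream[23..24]='1' size=0x1=1, data at stream[26..27]='o' -> body[13..14], body so far='evk80mi3cp9jso'
Chunk 4: stream[29..30]='2' size=0x2=2, data at stream[32..34]='1k' -> body[14..16], body so far='evk80mi3cp9jso1k'
Chunk 5: stream[36..37]='0' size=0 (terminator). Final body='evk80mi3cp9jso1k' (16 bytes)

Answer: evk80mi3cp9jso1k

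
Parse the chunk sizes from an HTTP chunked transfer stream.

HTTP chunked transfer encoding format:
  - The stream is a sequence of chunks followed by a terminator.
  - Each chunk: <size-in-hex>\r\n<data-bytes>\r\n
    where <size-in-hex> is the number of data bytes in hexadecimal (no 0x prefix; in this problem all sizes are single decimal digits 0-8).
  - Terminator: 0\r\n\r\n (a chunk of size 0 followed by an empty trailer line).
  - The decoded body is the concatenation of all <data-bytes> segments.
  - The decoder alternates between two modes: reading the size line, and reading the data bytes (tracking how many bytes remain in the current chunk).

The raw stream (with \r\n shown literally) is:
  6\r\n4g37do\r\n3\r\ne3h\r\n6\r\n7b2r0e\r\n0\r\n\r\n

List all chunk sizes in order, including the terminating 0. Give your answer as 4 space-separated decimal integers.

Answer: 6 3 6 0

Derivation:
Chunk 1: stream[0..1]='6' size=0x6=6, data at stream[3..9]='4g37do' -> body[0..6], body so far='4g37do'
Chunk 2: stream[11..12]='3' size=0x3=3, data at stream[14..17]='e3h' -> body[6..9], body so far='4g37doe3h'
Chunk 3: stream[19..20]='6' size=0x6=6, data at stream[22..28]='7b2r0e' -> body[9..15], body so far='4g37doe3h7b2r0e'
Chunk 4: stream[30..31]='0' size=0 (terminator). Final body='4g37doe3h7b2r0e' (15 bytes)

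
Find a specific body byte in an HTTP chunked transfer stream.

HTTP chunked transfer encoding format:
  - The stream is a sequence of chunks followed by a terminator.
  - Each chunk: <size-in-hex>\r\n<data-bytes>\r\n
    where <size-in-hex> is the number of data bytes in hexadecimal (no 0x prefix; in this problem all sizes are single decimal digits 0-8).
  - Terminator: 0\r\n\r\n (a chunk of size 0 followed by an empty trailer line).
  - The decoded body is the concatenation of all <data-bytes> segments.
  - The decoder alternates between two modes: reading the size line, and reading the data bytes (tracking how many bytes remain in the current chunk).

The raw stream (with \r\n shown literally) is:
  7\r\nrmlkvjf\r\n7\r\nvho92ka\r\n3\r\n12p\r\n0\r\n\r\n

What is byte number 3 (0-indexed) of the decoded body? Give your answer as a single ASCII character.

Chunk 1: stream[0..1]='7' size=0x7=7, data at stream[3..10]='rmlkvjf' -> body[0..7], body so far='rmlkvjf'
Chunk 2: stream[12..13]='7' size=0x7=7, data at stream[15..22]='vho92ka' -> body[7..14], body so far='rmlkvjfvho92ka'
Chunk 3: stream[24..25]='3' size=0x3=3, data at stream[27..30]='12p' -> body[14..17], body so far='rmlkvjfvho92ka12p'
Chunk 4: stream[32..33]='0' size=0 (terminator). Final body='rmlkvjfvho92ka12p' (17 bytes)
Body byte 3 = 'k'

Answer: k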